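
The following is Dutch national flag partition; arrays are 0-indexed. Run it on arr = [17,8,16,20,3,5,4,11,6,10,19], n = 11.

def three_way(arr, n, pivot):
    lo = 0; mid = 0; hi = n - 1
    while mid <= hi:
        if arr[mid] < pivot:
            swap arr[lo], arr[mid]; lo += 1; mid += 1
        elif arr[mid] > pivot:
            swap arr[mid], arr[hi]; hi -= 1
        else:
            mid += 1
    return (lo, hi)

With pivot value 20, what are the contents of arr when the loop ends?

[17,8,16,3,5,4,11,6,10,19,20]

lo=0 mid=0 hi=10
17<20: swap(0,0), lo=1 mid=1 ⇒ [17,8,16,20,3,5,4,11,6,10,19]
8<20: swap(1,1), lo=2 mid=2 ⇒ [17,8,16,20,3,5,4,11,6,10,19]
16<20: swap(2,2), lo=3 mid=3 ⇒ [17,8,16,20,3,5,4,11,6,10,19]
20=20: mid=4
3<20: swap(3,4), lo=4 mid=5 ⇒ [17,8,16,3,20,5,4,11,6,10,19]
5<20: swap(4,5), lo=5 mid=6 ⇒ [17,8,16,3,5,20,4,11,6,10,19]
4<20: swap(5,6), lo=6 mid=7 ⇒ [17,8,16,3,5,4,20,11,6,10,19]
11<20: swap(6,7), lo=7 mid=8 ⇒ [17,8,16,3,5,4,11,20,6,10,19]
6<20: swap(7,8), lo=8 mid=9 ⇒ [17,8,16,3,5,4,11,6,20,10,19]
10<20: swap(8,9), lo=9 mid=10 ⇒ [17,8,16,3,5,4,11,6,10,20,19]
19<20: swap(9,10), lo=10 mid=11 ⇒ [17,8,16,3,5,4,11,6,10,19,20]
done. lo=10 hi=10; arr=[17,8,16,3,5,4,11,6,10,19,20]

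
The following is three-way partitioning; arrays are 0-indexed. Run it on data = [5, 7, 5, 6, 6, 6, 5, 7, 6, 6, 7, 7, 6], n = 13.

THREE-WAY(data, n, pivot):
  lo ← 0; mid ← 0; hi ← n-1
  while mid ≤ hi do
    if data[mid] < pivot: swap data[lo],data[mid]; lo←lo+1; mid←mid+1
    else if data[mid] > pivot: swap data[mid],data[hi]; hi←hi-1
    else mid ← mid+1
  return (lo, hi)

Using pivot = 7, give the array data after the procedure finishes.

[5, 5, 6, 6, 6, 5, 6, 6, 6, 7, 7, 7, 7]

lo=0 mid=0 hi=12
5<7: swap(0,0), lo=1 mid=1 ⇒ [5, 7, 5, 6, 6, 6, 5, 7, 6, 6, 7, 7, 6]
7=7: mid=2
5<7: swap(1,2), lo=2 mid=3 ⇒ [5, 5, 7, 6, 6, 6, 5, 7, 6, 6, 7, 7, 6]
6<7: swap(2,3), lo=3 mid=4 ⇒ [5, 5, 6, 7, 6, 6, 5, 7, 6, 6, 7, 7, 6]
6<7: swap(3,4), lo=4 mid=5 ⇒ [5, 5, 6, 6, 7, 6, 5, 7, 6, 6, 7, 7, 6]
6<7: swap(4,5), lo=5 mid=6 ⇒ [5, 5, 6, 6, 6, 7, 5, 7, 6, 6, 7, 7, 6]
5<7: swap(5,6), lo=6 mid=7 ⇒ [5, 5, 6, 6, 6, 5, 7, 7, 6, 6, 7, 7, 6]
7=7: mid=8
6<7: swap(6,8), lo=7 mid=9 ⇒ [5, 5, 6, 6, 6, 5, 6, 7, 7, 6, 7, 7, 6]
6<7: swap(7,9), lo=8 mid=10 ⇒ [5, 5, 6, 6, 6, 5, 6, 6, 7, 7, 7, 7, 6]
7=7: mid=11
7=7: mid=12
6<7: swap(8,12), lo=9 mid=13 ⇒ [5, 5, 6, 6, 6, 5, 6, 6, 6, 7, 7, 7, 7]
done. lo=9 hi=12; data=[5, 5, 6, 6, 6, 5, 6, 6, 6, 7, 7, 7, 7]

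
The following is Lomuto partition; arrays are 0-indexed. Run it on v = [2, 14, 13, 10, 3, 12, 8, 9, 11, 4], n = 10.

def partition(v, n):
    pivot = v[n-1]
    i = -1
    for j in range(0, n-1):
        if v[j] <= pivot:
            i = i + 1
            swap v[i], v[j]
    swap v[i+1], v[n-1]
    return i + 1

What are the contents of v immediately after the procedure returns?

pivot = v[9] = 4; i = -1
j=0: v[0]=2 ≤ 4 → i=0, swap v[0],v[0] (no change) → [2, 14, 13, 10, 3, 12, 8, 9, 11, 4]
j=1: v[1]=14 > 4 → no swap
j=2: v[2]=13 > 4 → no swap
j=3: v[3]=10 > 4 → no swap
j=4: v[4]=3 ≤ 4 → i=1, swap v[1],v[4] → [2, 3, 13, 10, 14, 12, 8, 9, 11, 4]
j=5: v[5]=12 > 4 → no swap
j=6: v[6]=8 > 4 → no swap
j=7: v[7]=9 > 4 → no swap
j=8: v[8]=11 > 4 → no swap
final swap v[2],v[9] → [2, 3, 4, 10, 14, 12, 8, 9, 11, 13]; return 2

[2, 3, 4, 10, 14, 12, 8, 9, 11, 13]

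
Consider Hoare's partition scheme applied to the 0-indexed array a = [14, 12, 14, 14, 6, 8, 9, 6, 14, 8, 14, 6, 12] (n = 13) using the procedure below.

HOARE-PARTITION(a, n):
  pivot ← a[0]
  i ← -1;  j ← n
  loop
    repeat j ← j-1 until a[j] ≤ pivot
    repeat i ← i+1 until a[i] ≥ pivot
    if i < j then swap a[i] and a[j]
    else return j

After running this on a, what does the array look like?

pivot=14
j stops at 12 (12), i stops at 0 (14); swap ⇒ [12, 12, 14, 14, 6, 8, 9, 6, 14, 8, 14, 6, 14]
j stops at 11 (6), i stops at 2 (14); swap ⇒ [12, 12, 6, 14, 6, 8, 9, 6, 14, 8, 14, 14, 14]
j stops at 10 (14), i stops at 3 (14); swap ⇒ [12, 12, 6, 14, 6, 8, 9, 6, 14, 8, 14, 14, 14]
j stops at 9 (8), i stops at 8 (14); swap ⇒ [12, 12, 6, 14, 6, 8, 9, 6, 8, 14, 14, 14, 14]
j stops at 8, i stops at 9; i≥j ⇒ return 8. a=[12, 12, 6, 14, 6, 8, 9, 6, 8, 14, 14, 14, 14]

[12, 12, 6, 14, 6, 8, 9, 6, 8, 14, 14, 14, 14]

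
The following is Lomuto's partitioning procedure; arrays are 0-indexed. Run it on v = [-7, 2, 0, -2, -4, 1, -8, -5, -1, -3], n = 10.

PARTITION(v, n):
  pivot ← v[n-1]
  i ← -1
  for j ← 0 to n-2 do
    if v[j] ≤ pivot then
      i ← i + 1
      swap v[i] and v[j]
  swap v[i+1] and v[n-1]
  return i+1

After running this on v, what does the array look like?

[-7, -4, -8, -5, -3, 1, 0, -2, -1, 2]

pivot=-3, i=-1
j=0: -7≤-3, i=0, swap(0,0) ⇒ [-7, 2, 0, -2, -4, 1, -8, -5, -1, -3]
j=1: 2>-3, skip
j=2: 0>-3, skip
j=3: -2>-3, skip
j=4: -4≤-3, i=1, swap(1,4) ⇒ [-7, -4, 0, -2, 2, 1, -8, -5, -1, -3]
j=5: 1>-3, skip
j=6: -8≤-3, i=2, swap(2,6) ⇒ [-7, -4, -8, -2, 2, 1, 0, -5, -1, -3]
j=7: -5≤-3, i=3, swap(3,7) ⇒ [-7, -4, -8, -5, 2, 1, 0, -2, -1, -3]
j=8: -1>-3, skip
swap(4,9) ⇒ [-7, -4, -8, -5, -3, 1, 0, -2, -1, 2]; return 4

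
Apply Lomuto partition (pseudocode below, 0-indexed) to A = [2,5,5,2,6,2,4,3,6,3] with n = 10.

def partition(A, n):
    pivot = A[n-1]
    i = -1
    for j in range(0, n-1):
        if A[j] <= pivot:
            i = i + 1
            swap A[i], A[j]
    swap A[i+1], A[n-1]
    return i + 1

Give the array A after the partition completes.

[2,2,2,3,3,5,4,5,6,6]

pivot=3, i=-1
j=0: 2≤3, i=0, swap(0,0) ⇒ [2,5,5,2,6,2,4,3,6,3]
j=1: 5>3, skip
j=2: 5>3, skip
j=3: 2≤3, i=1, swap(1,3) ⇒ [2,2,5,5,6,2,4,3,6,3]
j=4: 6>3, skip
j=5: 2≤3, i=2, swap(2,5) ⇒ [2,2,2,5,6,5,4,3,6,3]
j=6: 4>3, skip
j=7: 3≤3, i=3, swap(3,7) ⇒ [2,2,2,3,6,5,4,5,6,3]
j=8: 6>3, skip
swap(4,9) ⇒ [2,2,2,3,3,5,4,5,6,6]; return 4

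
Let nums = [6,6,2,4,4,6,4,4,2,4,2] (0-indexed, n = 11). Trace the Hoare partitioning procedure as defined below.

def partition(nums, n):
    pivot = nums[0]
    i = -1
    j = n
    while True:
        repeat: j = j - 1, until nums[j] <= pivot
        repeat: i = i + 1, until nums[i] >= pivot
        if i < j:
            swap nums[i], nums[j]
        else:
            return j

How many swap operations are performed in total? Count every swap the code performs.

3

pivot = nums[0] = 6; i = -1, j = 11
j→10 (nums[10]=2≤6), i→0 (nums[0]=6≥6); i<j, swap → [2,6,2,4,4,6,4,4,2,4,6]
j→9 (nums[9]=4≤6), i→1 (nums[1]=6≥6); i<j, swap → [2,4,2,4,4,6,4,4,2,6,6]
j→8 (nums[8]=2≤6), i→5 (nums[5]=6≥6); i<j, swap → [2,4,2,4,4,2,4,4,6,6,6]
j→7, i→8; i≥j, return j=7. nums = [2,4,2,4,4,2,4,4,6,6,6]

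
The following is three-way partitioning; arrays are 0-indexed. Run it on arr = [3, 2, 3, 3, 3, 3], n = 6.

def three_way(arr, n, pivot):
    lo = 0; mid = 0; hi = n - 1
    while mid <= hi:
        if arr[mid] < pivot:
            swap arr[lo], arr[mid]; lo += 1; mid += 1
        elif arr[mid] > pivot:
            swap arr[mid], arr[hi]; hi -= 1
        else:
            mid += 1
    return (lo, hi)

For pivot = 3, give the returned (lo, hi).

(1, 5)

pivot = 3; lo=0, mid=0, hi=5
arr[mid]=3=3: mid=1
arr[mid]=2<3: swap arr[0],arr[1]; lo=1,mid=2 → [2, 3, 3, 3, 3, 3]
arr[mid]=3=3: mid=3
arr[mid]=3=3: mid=4
arr[mid]=3=3: mid=5
arr[mid]=3=3: mid=6
end: lo=1, hi=5; arr = [2, 3, 3, 3, 3, 3]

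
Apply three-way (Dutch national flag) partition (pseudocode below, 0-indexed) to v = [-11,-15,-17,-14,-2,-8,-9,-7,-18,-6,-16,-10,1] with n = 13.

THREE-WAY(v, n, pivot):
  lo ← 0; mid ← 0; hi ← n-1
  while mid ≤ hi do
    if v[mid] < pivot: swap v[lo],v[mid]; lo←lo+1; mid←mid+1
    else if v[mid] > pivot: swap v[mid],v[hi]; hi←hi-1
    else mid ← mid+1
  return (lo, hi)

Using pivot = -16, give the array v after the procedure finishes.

lo=0 mid=0 hi=12
-11>-16: swap(0,12), hi=11 ⇒ [1,-15,-17,-14,-2,-8,-9,-7,-18,-6,-16,-10,-11]
1>-16: swap(0,11), hi=10 ⇒ [-10,-15,-17,-14,-2,-8,-9,-7,-18,-6,-16,1,-11]
-10>-16: swap(0,10), hi=9 ⇒ [-16,-15,-17,-14,-2,-8,-9,-7,-18,-6,-10,1,-11]
-16=-16: mid=1
-15>-16: swap(1,9), hi=8 ⇒ [-16,-6,-17,-14,-2,-8,-9,-7,-18,-15,-10,1,-11]
-6>-16: swap(1,8), hi=7 ⇒ [-16,-18,-17,-14,-2,-8,-9,-7,-6,-15,-10,1,-11]
-18<-16: swap(0,1), lo=1 mid=2 ⇒ [-18,-16,-17,-14,-2,-8,-9,-7,-6,-15,-10,1,-11]
-17<-16: swap(1,2), lo=2 mid=3 ⇒ [-18,-17,-16,-14,-2,-8,-9,-7,-6,-15,-10,1,-11]
-14>-16: swap(3,7), hi=6 ⇒ [-18,-17,-16,-7,-2,-8,-9,-14,-6,-15,-10,1,-11]
-7>-16: swap(3,6), hi=5 ⇒ [-18,-17,-16,-9,-2,-8,-7,-14,-6,-15,-10,1,-11]
-9>-16: swap(3,5), hi=4 ⇒ [-18,-17,-16,-8,-2,-9,-7,-14,-6,-15,-10,1,-11]
-8>-16: swap(3,4), hi=3 ⇒ [-18,-17,-16,-2,-8,-9,-7,-14,-6,-15,-10,1,-11]
-2>-16: swap(3,3), hi=2 ⇒ [-18,-17,-16,-2,-8,-9,-7,-14,-6,-15,-10,1,-11]
done. lo=2 hi=2; v=[-18,-17,-16,-2,-8,-9,-7,-14,-6,-15,-10,1,-11]

[-18,-17,-16,-2,-8,-9,-7,-14,-6,-15,-10,1,-11]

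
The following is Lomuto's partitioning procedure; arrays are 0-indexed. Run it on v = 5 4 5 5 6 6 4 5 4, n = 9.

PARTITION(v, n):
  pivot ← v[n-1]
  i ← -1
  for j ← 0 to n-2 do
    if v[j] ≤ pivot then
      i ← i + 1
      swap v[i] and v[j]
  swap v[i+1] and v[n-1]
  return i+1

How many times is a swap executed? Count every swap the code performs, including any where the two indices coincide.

3

pivot = v[8] = 4; i = -1
j=0: v[0]=5 > 4 → no swap
j=1: v[1]=4 ≤ 4 → i=0, swap v[0],v[1] → 4 5 5 5 6 6 4 5 4
j=2: v[2]=5 > 4 → no swap
j=3: v[3]=5 > 4 → no swap
j=4: v[4]=6 > 4 → no swap
j=5: v[5]=6 > 4 → no swap
j=6: v[6]=4 ≤ 4 → i=1, swap v[1],v[6] → 4 4 5 5 6 6 5 5 4
j=7: v[7]=5 > 4 → no swap
final swap v[2],v[8] → 4 4 4 5 6 6 5 5 5; return 2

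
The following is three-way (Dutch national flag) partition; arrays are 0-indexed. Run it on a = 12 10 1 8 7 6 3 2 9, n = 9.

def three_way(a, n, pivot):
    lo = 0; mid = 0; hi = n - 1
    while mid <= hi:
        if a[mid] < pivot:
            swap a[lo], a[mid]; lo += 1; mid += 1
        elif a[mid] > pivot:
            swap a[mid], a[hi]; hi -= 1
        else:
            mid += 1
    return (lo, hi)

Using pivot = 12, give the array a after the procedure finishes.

10 1 8 7 6 3 2 9 12

lo=0 mid=0 hi=8
12=12: mid=1
10<12: swap(0,1), lo=1 mid=2 ⇒ 10 12 1 8 7 6 3 2 9
1<12: swap(1,2), lo=2 mid=3 ⇒ 10 1 12 8 7 6 3 2 9
8<12: swap(2,3), lo=3 mid=4 ⇒ 10 1 8 12 7 6 3 2 9
7<12: swap(3,4), lo=4 mid=5 ⇒ 10 1 8 7 12 6 3 2 9
6<12: swap(4,5), lo=5 mid=6 ⇒ 10 1 8 7 6 12 3 2 9
3<12: swap(5,6), lo=6 mid=7 ⇒ 10 1 8 7 6 3 12 2 9
2<12: swap(6,7), lo=7 mid=8 ⇒ 10 1 8 7 6 3 2 12 9
9<12: swap(7,8), lo=8 mid=9 ⇒ 10 1 8 7 6 3 2 9 12
done. lo=8 hi=8; a=10 1 8 7 6 3 2 9 12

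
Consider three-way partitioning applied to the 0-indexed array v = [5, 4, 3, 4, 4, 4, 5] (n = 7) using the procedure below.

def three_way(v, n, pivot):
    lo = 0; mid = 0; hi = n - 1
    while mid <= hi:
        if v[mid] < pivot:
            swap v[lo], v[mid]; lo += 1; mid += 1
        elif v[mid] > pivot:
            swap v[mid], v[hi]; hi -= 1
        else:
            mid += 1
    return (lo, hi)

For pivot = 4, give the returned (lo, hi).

lo=0 mid=0 hi=6
5>4: swap(0,6), hi=5 ⇒ [5, 4, 3, 4, 4, 4, 5]
5>4: swap(0,5), hi=4 ⇒ [4, 4, 3, 4, 4, 5, 5]
4=4: mid=1
4=4: mid=2
3<4: swap(0,2), lo=1 mid=3 ⇒ [3, 4, 4, 4, 4, 5, 5]
4=4: mid=4
4=4: mid=5
done. lo=1 hi=4; v=[3, 4, 4, 4, 4, 5, 5]

(1, 4)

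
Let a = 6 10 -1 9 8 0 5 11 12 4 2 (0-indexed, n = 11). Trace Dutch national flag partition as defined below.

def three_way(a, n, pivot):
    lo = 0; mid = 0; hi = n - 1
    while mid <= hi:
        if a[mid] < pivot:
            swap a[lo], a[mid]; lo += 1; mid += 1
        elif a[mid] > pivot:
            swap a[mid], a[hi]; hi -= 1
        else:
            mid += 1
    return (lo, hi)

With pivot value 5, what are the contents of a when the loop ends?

pivot = 5; lo=0, mid=0, hi=10
a[mid]=6>5: swap a[0],a[10]; hi=9 → 2 10 -1 9 8 0 5 11 12 4 6
a[mid]=2<5: swap a[0],a[0]; lo=1,mid=1 → 2 10 -1 9 8 0 5 11 12 4 6
a[mid]=10>5: swap a[1],a[9]; hi=8 → 2 4 -1 9 8 0 5 11 12 10 6
a[mid]=4<5: swap a[1],a[1]; lo=2,mid=2 → 2 4 -1 9 8 0 5 11 12 10 6
a[mid]=-1<5: swap a[2],a[2]; lo=3,mid=3 → 2 4 -1 9 8 0 5 11 12 10 6
a[mid]=9>5: swap a[3],a[8]; hi=7 → 2 4 -1 12 8 0 5 11 9 10 6
a[mid]=12>5: swap a[3],a[7]; hi=6 → 2 4 -1 11 8 0 5 12 9 10 6
a[mid]=11>5: swap a[3],a[6]; hi=5 → 2 4 -1 5 8 0 11 12 9 10 6
a[mid]=5=5: mid=4
a[mid]=8>5: swap a[4],a[5]; hi=4 → 2 4 -1 5 0 8 11 12 9 10 6
a[mid]=0<5: swap a[3],a[4]; lo=4,mid=5 → 2 4 -1 0 5 8 11 12 9 10 6
end: lo=4, hi=4; a = 2 4 -1 0 5 8 11 12 9 10 6

2 4 -1 0 5 8 11 12 9 10 6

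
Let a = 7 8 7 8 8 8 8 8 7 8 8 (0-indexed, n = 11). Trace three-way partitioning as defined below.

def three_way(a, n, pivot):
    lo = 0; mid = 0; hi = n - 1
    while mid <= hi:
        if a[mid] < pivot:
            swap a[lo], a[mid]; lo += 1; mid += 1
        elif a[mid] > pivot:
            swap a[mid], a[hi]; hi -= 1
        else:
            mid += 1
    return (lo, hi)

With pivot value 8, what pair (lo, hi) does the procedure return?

lo=0 mid=0 hi=10
7<8: swap(0,0), lo=1 mid=1 ⇒ 7 8 7 8 8 8 8 8 7 8 8
8=8: mid=2
7<8: swap(1,2), lo=2 mid=3 ⇒ 7 7 8 8 8 8 8 8 7 8 8
8=8: mid=4
8=8: mid=5
8=8: mid=6
8=8: mid=7
8=8: mid=8
7<8: swap(2,8), lo=3 mid=9 ⇒ 7 7 7 8 8 8 8 8 8 8 8
8=8: mid=10
8=8: mid=11
done. lo=3 hi=10; a=7 7 7 8 8 8 8 8 8 8 8

(3, 10)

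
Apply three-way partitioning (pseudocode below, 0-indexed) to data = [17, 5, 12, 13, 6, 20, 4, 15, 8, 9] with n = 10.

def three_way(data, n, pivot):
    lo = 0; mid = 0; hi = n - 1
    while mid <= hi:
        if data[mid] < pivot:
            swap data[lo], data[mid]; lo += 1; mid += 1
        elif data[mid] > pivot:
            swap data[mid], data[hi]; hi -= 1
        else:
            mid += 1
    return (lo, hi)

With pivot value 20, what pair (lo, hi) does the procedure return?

(9, 9)

pivot = 20; lo=0, mid=0, hi=9
data[mid]=17<20: swap data[0],data[0]; lo=1,mid=1 → [17, 5, 12, 13, 6, 20, 4, 15, 8, 9]
data[mid]=5<20: swap data[1],data[1]; lo=2,mid=2 → [17, 5, 12, 13, 6, 20, 4, 15, 8, 9]
data[mid]=12<20: swap data[2],data[2]; lo=3,mid=3 → [17, 5, 12, 13, 6, 20, 4, 15, 8, 9]
data[mid]=13<20: swap data[3],data[3]; lo=4,mid=4 → [17, 5, 12, 13, 6, 20, 4, 15, 8, 9]
data[mid]=6<20: swap data[4],data[4]; lo=5,mid=5 → [17, 5, 12, 13, 6, 20, 4, 15, 8, 9]
data[mid]=20=20: mid=6
data[mid]=4<20: swap data[5],data[6]; lo=6,mid=7 → [17, 5, 12, 13, 6, 4, 20, 15, 8, 9]
data[mid]=15<20: swap data[6],data[7]; lo=7,mid=8 → [17, 5, 12, 13, 6, 4, 15, 20, 8, 9]
data[mid]=8<20: swap data[7],data[8]; lo=8,mid=9 → [17, 5, 12, 13, 6, 4, 15, 8, 20, 9]
data[mid]=9<20: swap data[8],data[9]; lo=9,mid=10 → [17, 5, 12, 13, 6, 4, 15, 8, 9, 20]
end: lo=9, hi=9; data = [17, 5, 12, 13, 6, 4, 15, 8, 9, 20]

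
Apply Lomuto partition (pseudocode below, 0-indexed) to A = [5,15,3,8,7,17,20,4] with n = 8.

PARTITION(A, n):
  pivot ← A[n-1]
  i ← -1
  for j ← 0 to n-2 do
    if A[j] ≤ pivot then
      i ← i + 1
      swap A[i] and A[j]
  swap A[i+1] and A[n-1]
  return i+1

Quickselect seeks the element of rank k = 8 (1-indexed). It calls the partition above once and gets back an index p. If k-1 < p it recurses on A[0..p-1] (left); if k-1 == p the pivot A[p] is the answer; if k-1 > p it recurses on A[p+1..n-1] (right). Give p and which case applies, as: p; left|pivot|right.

1; right

pivot = A[7] = 4; i = -1
j=0: A[0]=5 > 4 → no swap
j=1: A[1]=15 > 4 → no swap
j=2: A[2]=3 ≤ 4 → i=0, swap A[0],A[2] → [3,15,5,8,7,17,20,4]
j=3: A[3]=8 > 4 → no swap
j=4: A[4]=7 > 4 → no swap
j=5: A[5]=17 > 4 → no swap
j=6: A[6]=20 > 4 → no swap
final swap A[1],A[7] → [3,4,5,8,7,17,20,15]; return 1
p = 1; k-1 = 7 > 1 ⇒ right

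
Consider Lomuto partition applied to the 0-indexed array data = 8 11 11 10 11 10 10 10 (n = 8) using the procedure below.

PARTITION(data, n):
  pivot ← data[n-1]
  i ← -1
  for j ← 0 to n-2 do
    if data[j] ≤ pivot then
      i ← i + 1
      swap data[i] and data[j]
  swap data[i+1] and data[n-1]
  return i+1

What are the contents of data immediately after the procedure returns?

pivot=10, i=-1
j=0: 8≤10, i=0, swap(0,0) ⇒ 8 11 11 10 11 10 10 10
j=1: 11>10, skip
j=2: 11>10, skip
j=3: 10≤10, i=1, swap(1,3) ⇒ 8 10 11 11 11 10 10 10
j=4: 11>10, skip
j=5: 10≤10, i=2, swap(2,5) ⇒ 8 10 10 11 11 11 10 10
j=6: 10≤10, i=3, swap(3,6) ⇒ 8 10 10 10 11 11 11 10
swap(4,7) ⇒ 8 10 10 10 10 11 11 11; return 4

8 10 10 10 10 11 11 11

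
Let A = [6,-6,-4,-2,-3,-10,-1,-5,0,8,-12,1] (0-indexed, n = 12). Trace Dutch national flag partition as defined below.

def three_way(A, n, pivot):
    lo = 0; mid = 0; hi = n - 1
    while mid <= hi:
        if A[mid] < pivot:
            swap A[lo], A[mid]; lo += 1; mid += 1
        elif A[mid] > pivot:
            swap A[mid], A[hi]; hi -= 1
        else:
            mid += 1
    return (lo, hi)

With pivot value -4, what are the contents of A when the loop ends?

[-12,-6,-5,-10,-4,-1,-3,0,8,-2,1,6]

pivot = -4; lo=0, mid=0, hi=11
A[mid]=6>-4: swap A[0],A[11]; hi=10 → [1,-6,-4,-2,-3,-10,-1,-5,0,8,-12,6]
A[mid]=1>-4: swap A[0],A[10]; hi=9 → [-12,-6,-4,-2,-3,-10,-1,-5,0,8,1,6]
A[mid]=-12<-4: swap A[0],A[0]; lo=1,mid=1 → [-12,-6,-4,-2,-3,-10,-1,-5,0,8,1,6]
A[mid]=-6<-4: swap A[1],A[1]; lo=2,mid=2 → [-12,-6,-4,-2,-3,-10,-1,-5,0,8,1,6]
A[mid]=-4=-4: mid=3
A[mid]=-2>-4: swap A[3],A[9]; hi=8 → [-12,-6,-4,8,-3,-10,-1,-5,0,-2,1,6]
A[mid]=8>-4: swap A[3],A[8]; hi=7 → [-12,-6,-4,0,-3,-10,-1,-5,8,-2,1,6]
A[mid]=0>-4: swap A[3],A[7]; hi=6 → [-12,-6,-4,-5,-3,-10,-1,0,8,-2,1,6]
A[mid]=-5<-4: swap A[2],A[3]; lo=3,mid=4 → [-12,-6,-5,-4,-3,-10,-1,0,8,-2,1,6]
A[mid]=-3>-4: swap A[4],A[6]; hi=5 → [-12,-6,-5,-4,-1,-10,-3,0,8,-2,1,6]
A[mid]=-1>-4: swap A[4],A[5]; hi=4 → [-12,-6,-5,-4,-10,-1,-3,0,8,-2,1,6]
A[mid]=-10<-4: swap A[3],A[4]; lo=4,mid=5 → [-12,-6,-5,-10,-4,-1,-3,0,8,-2,1,6]
end: lo=4, hi=4; A = [-12,-6,-5,-10,-4,-1,-3,0,8,-2,1,6]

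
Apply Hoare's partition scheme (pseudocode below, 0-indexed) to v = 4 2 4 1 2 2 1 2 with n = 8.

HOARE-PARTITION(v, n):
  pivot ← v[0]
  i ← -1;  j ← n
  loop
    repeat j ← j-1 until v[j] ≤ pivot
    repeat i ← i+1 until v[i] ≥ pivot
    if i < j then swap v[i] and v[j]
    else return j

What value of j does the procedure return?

5

pivot=4
j stops at 7 (2), i stops at 0 (4); swap ⇒ 2 2 4 1 2 2 1 4
j stops at 6 (1), i stops at 2 (4); swap ⇒ 2 2 1 1 2 2 4 4
j stops at 5, i stops at 6; i≥j ⇒ return 5. v=2 2 1 1 2 2 4 4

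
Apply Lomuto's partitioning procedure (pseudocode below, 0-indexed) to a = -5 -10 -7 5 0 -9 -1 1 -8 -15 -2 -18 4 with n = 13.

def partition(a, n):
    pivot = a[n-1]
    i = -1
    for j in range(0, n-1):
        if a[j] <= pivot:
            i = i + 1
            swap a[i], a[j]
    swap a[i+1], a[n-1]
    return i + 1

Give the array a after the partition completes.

pivot=4, i=-1
j=0: -5≤4, i=0, swap(0,0) ⇒ -5 -10 -7 5 0 -9 -1 1 -8 -15 -2 -18 4
j=1: -10≤4, i=1, swap(1,1) ⇒ -5 -10 -7 5 0 -9 -1 1 -8 -15 -2 -18 4
j=2: -7≤4, i=2, swap(2,2) ⇒ -5 -10 -7 5 0 -9 -1 1 -8 -15 -2 -18 4
j=3: 5>4, skip
j=4: 0≤4, i=3, swap(3,4) ⇒ -5 -10 -7 0 5 -9 -1 1 -8 -15 -2 -18 4
j=5: -9≤4, i=4, swap(4,5) ⇒ -5 -10 -7 0 -9 5 -1 1 -8 -15 -2 -18 4
j=6: -1≤4, i=5, swap(5,6) ⇒ -5 -10 -7 0 -9 -1 5 1 -8 -15 -2 -18 4
j=7: 1≤4, i=6, swap(6,7) ⇒ -5 -10 -7 0 -9 -1 1 5 -8 -15 -2 -18 4
j=8: -8≤4, i=7, swap(7,8) ⇒ -5 -10 -7 0 -9 -1 1 -8 5 -15 -2 -18 4
j=9: -15≤4, i=8, swap(8,9) ⇒ -5 -10 -7 0 -9 -1 1 -8 -15 5 -2 -18 4
j=10: -2≤4, i=9, swap(9,10) ⇒ -5 -10 -7 0 -9 -1 1 -8 -15 -2 5 -18 4
j=11: -18≤4, i=10, swap(10,11) ⇒ -5 -10 -7 0 -9 -1 1 -8 -15 -2 -18 5 4
swap(11,12) ⇒ -5 -10 -7 0 -9 -1 1 -8 -15 -2 -18 4 5; return 11

-5 -10 -7 0 -9 -1 1 -8 -15 -2 -18 4 5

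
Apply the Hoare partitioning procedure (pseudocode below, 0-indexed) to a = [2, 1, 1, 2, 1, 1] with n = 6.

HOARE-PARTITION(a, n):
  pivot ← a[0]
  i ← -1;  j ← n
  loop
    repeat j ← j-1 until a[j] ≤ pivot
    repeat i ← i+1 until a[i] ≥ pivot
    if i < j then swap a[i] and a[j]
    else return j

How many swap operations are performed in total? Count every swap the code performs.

pivot=2
j stops at 5 (1), i stops at 0 (2); swap ⇒ [1, 1, 1, 2, 1, 2]
j stops at 4 (1), i stops at 3 (2); swap ⇒ [1, 1, 1, 1, 2, 2]
j stops at 3, i stops at 4; i≥j ⇒ return 3. a=[1, 1, 1, 1, 2, 2]

2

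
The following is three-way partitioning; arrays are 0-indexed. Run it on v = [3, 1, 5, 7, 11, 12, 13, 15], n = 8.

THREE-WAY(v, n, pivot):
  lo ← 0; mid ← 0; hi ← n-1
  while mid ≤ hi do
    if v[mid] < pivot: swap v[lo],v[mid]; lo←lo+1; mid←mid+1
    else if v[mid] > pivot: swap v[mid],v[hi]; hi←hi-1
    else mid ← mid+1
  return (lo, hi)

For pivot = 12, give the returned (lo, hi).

(5, 5)

pivot = 12; lo=0, mid=0, hi=7
v[mid]=3<12: swap v[0],v[0]; lo=1,mid=1 → [3, 1, 5, 7, 11, 12, 13, 15]
v[mid]=1<12: swap v[1],v[1]; lo=2,mid=2 → [3, 1, 5, 7, 11, 12, 13, 15]
v[mid]=5<12: swap v[2],v[2]; lo=3,mid=3 → [3, 1, 5, 7, 11, 12, 13, 15]
v[mid]=7<12: swap v[3],v[3]; lo=4,mid=4 → [3, 1, 5, 7, 11, 12, 13, 15]
v[mid]=11<12: swap v[4],v[4]; lo=5,mid=5 → [3, 1, 5, 7, 11, 12, 13, 15]
v[mid]=12=12: mid=6
v[mid]=13>12: swap v[6],v[7]; hi=6 → [3, 1, 5, 7, 11, 12, 15, 13]
v[mid]=15>12: swap v[6],v[6]; hi=5 → [3, 1, 5, 7, 11, 12, 15, 13]
end: lo=5, hi=5; v = [3, 1, 5, 7, 11, 12, 15, 13]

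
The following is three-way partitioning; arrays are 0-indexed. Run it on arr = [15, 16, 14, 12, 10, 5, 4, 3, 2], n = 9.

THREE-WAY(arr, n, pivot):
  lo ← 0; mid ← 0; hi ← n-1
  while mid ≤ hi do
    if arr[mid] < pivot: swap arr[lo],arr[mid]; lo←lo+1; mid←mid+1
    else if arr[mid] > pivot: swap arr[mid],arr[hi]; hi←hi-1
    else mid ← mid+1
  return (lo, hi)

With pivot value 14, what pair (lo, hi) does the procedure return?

lo=0 mid=0 hi=8
15>14: swap(0,8), hi=7 ⇒ [2, 16, 14, 12, 10, 5, 4, 3, 15]
2<14: swap(0,0), lo=1 mid=1 ⇒ [2, 16, 14, 12, 10, 5, 4, 3, 15]
16>14: swap(1,7), hi=6 ⇒ [2, 3, 14, 12, 10, 5, 4, 16, 15]
3<14: swap(1,1), lo=2 mid=2 ⇒ [2, 3, 14, 12, 10, 5, 4, 16, 15]
14=14: mid=3
12<14: swap(2,3), lo=3 mid=4 ⇒ [2, 3, 12, 14, 10, 5, 4, 16, 15]
10<14: swap(3,4), lo=4 mid=5 ⇒ [2, 3, 12, 10, 14, 5, 4, 16, 15]
5<14: swap(4,5), lo=5 mid=6 ⇒ [2, 3, 12, 10, 5, 14, 4, 16, 15]
4<14: swap(5,6), lo=6 mid=7 ⇒ [2, 3, 12, 10, 5, 4, 14, 16, 15]
done. lo=6 hi=6; arr=[2, 3, 12, 10, 5, 4, 14, 16, 15]

(6, 6)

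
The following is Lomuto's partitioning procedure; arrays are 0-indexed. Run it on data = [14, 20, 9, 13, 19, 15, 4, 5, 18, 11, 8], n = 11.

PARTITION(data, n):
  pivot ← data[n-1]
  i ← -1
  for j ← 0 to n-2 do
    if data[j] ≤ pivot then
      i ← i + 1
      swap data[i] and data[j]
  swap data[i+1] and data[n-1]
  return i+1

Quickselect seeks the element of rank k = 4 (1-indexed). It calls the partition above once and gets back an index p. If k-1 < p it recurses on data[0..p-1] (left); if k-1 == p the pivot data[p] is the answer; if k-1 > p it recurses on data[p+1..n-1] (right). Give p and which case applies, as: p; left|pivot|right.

2; right

pivot=8, i=-1
j=0: 14>8, skip
j=1: 20>8, skip
j=2: 9>8, skip
j=3: 13>8, skip
j=4: 19>8, skip
j=5: 15>8, skip
j=6: 4≤8, i=0, swap(0,6) ⇒ [4, 20, 9, 13, 19, 15, 14, 5, 18, 11, 8]
j=7: 5≤8, i=1, swap(1,7) ⇒ [4, 5, 9, 13, 19, 15, 14, 20, 18, 11, 8]
j=8: 18>8, skip
j=9: 11>8, skip
swap(2,10) ⇒ [4, 5, 8, 13, 19, 15, 14, 20, 18, 11, 9]; return 2
p = 2; k-1 = 3 > 2 ⇒ right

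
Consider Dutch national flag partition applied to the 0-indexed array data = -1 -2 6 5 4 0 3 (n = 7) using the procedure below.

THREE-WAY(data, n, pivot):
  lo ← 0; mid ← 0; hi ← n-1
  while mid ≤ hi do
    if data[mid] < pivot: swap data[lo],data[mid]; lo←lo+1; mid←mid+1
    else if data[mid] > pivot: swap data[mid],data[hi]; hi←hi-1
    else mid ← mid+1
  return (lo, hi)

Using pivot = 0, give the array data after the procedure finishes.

lo=0 mid=0 hi=6
-1<0: swap(0,0), lo=1 mid=1 ⇒ -1 -2 6 5 4 0 3
-2<0: swap(1,1), lo=2 mid=2 ⇒ -1 -2 6 5 4 0 3
6>0: swap(2,6), hi=5 ⇒ -1 -2 3 5 4 0 6
3>0: swap(2,5), hi=4 ⇒ -1 -2 0 5 4 3 6
0=0: mid=3
5>0: swap(3,4), hi=3 ⇒ -1 -2 0 4 5 3 6
4>0: swap(3,3), hi=2 ⇒ -1 -2 0 4 5 3 6
done. lo=2 hi=2; data=-1 -2 0 4 5 3 6

-1 -2 0 4 5 3 6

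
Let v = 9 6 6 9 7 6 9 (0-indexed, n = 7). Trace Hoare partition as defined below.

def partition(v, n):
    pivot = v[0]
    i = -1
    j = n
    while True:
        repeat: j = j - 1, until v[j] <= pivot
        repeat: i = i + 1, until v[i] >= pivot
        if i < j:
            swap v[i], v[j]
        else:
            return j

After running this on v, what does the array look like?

pivot=9
j stops at 6 (9), i stops at 0 (9); swap ⇒ 9 6 6 9 7 6 9
j stops at 5 (6), i stops at 3 (9); swap ⇒ 9 6 6 6 7 9 9
j stops at 4, i stops at 5; i≥j ⇒ return 4. v=9 6 6 6 7 9 9

9 6 6 6 7 9 9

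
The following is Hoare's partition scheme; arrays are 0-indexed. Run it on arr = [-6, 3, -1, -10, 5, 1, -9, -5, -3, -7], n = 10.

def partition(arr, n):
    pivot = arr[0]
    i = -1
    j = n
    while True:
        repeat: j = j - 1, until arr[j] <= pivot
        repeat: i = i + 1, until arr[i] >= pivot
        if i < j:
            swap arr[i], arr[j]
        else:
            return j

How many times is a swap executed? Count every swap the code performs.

3

pivot=-6
j stops at 9 (-7), i stops at 0 (-6); swap ⇒ [-7, 3, -1, -10, 5, 1, -9, -5, -3, -6]
j stops at 6 (-9), i stops at 1 (3); swap ⇒ [-7, -9, -1, -10, 5, 1, 3, -5, -3, -6]
j stops at 3 (-10), i stops at 2 (-1); swap ⇒ [-7, -9, -10, -1, 5, 1, 3, -5, -3, -6]
j stops at 2, i stops at 3; i≥j ⇒ return 2. arr=[-7, -9, -10, -1, 5, 1, 3, -5, -3, -6]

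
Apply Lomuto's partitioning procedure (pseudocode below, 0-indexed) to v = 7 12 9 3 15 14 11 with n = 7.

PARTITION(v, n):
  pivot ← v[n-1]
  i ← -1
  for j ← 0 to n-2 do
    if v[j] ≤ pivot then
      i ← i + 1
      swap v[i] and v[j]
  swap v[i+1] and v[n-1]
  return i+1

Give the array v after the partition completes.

7 9 3 11 15 14 12

pivot = v[6] = 11; i = -1
j=0: v[0]=7 ≤ 11 → i=0, swap v[0],v[0] (no change) → 7 12 9 3 15 14 11
j=1: v[1]=12 > 11 → no swap
j=2: v[2]=9 ≤ 11 → i=1, swap v[1],v[2] → 7 9 12 3 15 14 11
j=3: v[3]=3 ≤ 11 → i=2, swap v[2],v[3] → 7 9 3 12 15 14 11
j=4: v[4]=15 > 11 → no swap
j=5: v[5]=14 > 11 → no swap
final swap v[3],v[6] → 7 9 3 11 15 14 12; return 3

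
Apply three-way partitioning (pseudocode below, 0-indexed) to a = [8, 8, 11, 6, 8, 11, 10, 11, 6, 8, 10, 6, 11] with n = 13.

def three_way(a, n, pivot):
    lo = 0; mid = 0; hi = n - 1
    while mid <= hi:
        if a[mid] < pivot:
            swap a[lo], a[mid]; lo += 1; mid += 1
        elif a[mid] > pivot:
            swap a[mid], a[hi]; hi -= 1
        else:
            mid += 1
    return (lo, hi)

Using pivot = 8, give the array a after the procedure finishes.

pivot = 8; lo=0, mid=0, hi=12
a[mid]=8=8: mid=1
a[mid]=8=8: mid=2
a[mid]=11>8: swap a[2],a[12]; hi=11 → [8, 8, 11, 6, 8, 11, 10, 11, 6, 8, 10, 6, 11]
a[mid]=11>8: swap a[2],a[11]; hi=10 → [8, 8, 6, 6, 8, 11, 10, 11, 6, 8, 10, 11, 11]
a[mid]=6<8: swap a[0],a[2]; lo=1,mid=3 → [6, 8, 8, 6, 8, 11, 10, 11, 6, 8, 10, 11, 11]
a[mid]=6<8: swap a[1],a[3]; lo=2,mid=4 → [6, 6, 8, 8, 8, 11, 10, 11, 6, 8, 10, 11, 11]
a[mid]=8=8: mid=5
a[mid]=11>8: swap a[5],a[10]; hi=9 → [6, 6, 8, 8, 8, 10, 10, 11, 6, 8, 11, 11, 11]
a[mid]=10>8: swap a[5],a[9]; hi=8 → [6, 6, 8, 8, 8, 8, 10, 11, 6, 10, 11, 11, 11]
a[mid]=8=8: mid=6
a[mid]=10>8: swap a[6],a[8]; hi=7 → [6, 6, 8, 8, 8, 8, 6, 11, 10, 10, 11, 11, 11]
a[mid]=6<8: swap a[2],a[6]; lo=3,mid=7 → [6, 6, 6, 8, 8, 8, 8, 11, 10, 10, 11, 11, 11]
a[mid]=11>8: swap a[7],a[7]; hi=6 → [6, 6, 6, 8, 8, 8, 8, 11, 10, 10, 11, 11, 11]
end: lo=3, hi=6; a = [6, 6, 6, 8, 8, 8, 8, 11, 10, 10, 11, 11, 11]

[6, 6, 6, 8, 8, 8, 8, 11, 10, 10, 11, 11, 11]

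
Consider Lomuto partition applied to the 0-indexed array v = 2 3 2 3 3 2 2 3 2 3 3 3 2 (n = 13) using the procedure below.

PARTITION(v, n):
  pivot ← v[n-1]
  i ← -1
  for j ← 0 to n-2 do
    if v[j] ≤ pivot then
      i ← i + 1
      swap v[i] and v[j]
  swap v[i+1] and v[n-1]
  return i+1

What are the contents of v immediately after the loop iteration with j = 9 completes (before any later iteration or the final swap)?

pivot = v[12] = 2; i = -1
j=0: v[0]=2 ≤ 2 → i=0, swap v[0],v[0] (no change) → 2 3 2 3 3 2 2 3 2 3 3 3 2
j=1: v[1]=3 > 2 → no swap
j=2: v[2]=2 ≤ 2 → i=1, swap v[1],v[2] → 2 2 3 3 3 2 2 3 2 3 3 3 2
j=3: v[3]=3 > 2 → no swap
j=4: v[4]=3 > 2 → no swap
j=5: v[5]=2 ≤ 2 → i=2, swap v[2],v[5] → 2 2 2 3 3 3 2 3 2 3 3 3 2
j=6: v[6]=2 ≤ 2 → i=3, swap v[3],v[6] → 2 2 2 2 3 3 3 3 2 3 3 3 2
j=7: v[7]=3 > 2 → no swap
j=8: v[8]=2 ≤ 2 → i=4, swap v[4],v[8] → 2 2 2 2 2 3 3 3 3 3 3 3 2
j=9: v[9]=3 > 2 → no swap
(after j=9) v = 2 2 2 2 2 3 3 3 3 3 3 3 2

2 2 2 2 2 3 3 3 3 3 3 3 2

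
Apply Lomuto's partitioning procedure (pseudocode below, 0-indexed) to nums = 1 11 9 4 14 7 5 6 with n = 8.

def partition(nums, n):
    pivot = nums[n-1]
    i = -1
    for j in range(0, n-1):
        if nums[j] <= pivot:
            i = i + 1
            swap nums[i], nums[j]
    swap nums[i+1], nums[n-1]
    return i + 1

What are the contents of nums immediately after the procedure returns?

1 4 5 6 14 7 9 11

pivot=6, i=-1
j=0: 1≤6, i=0, swap(0,0) ⇒ 1 11 9 4 14 7 5 6
j=1: 11>6, skip
j=2: 9>6, skip
j=3: 4≤6, i=1, swap(1,3) ⇒ 1 4 9 11 14 7 5 6
j=4: 14>6, skip
j=5: 7>6, skip
j=6: 5≤6, i=2, swap(2,6) ⇒ 1 4 5 11 14 7 9 6
swap(3,7) ⇒ 1 4 5 6 14 7 9 11; return 3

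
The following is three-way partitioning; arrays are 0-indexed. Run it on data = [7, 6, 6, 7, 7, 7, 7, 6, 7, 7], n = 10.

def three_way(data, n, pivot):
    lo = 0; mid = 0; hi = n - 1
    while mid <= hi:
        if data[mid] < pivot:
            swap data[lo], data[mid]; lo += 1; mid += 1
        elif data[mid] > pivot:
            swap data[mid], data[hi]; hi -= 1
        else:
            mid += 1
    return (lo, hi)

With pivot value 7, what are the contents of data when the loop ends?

[6, 6, 6, 7, 7, 7, 7, 7, 7, 7]

pivot = 7; lo=0, mid=0, hi=9
data[mid]=7=7: mid=1
data[mid]=6<7: swap data[0],data[1]; lo=1,mid=2 → [6, 7, 6, 7, 7, 7, 7, 6, 7, 7]
data[mid]=6<7: swap data[1],data[2]; lo=2,mid=3 → [6, 6, 7, 7, 7, 7, 7, 6, 7, 7]
data[mid]=7=7: mid=4
data[mid]=7=7: mid=5
data[mid]=7=7: mid=6
data[mid]=7=7: mid=7
data[mid]=6<7: swap data[2],data[7]; lo=3,mid=8 → [6, 6, 6, 7, 7, 7, 7, 7, 7, 7]
data[mid]=7=7: mid=9
data[mid]=7=7: mid=10
end: lo=3, hi=9; data = [6, 6, 6, 7, 7, 7, 7, 7, 7, 7]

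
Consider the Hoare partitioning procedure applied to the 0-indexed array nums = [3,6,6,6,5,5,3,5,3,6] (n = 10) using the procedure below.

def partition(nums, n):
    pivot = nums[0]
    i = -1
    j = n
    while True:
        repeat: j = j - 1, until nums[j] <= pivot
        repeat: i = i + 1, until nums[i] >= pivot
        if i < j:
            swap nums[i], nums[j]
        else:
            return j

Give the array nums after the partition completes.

[3,3,6,6,5,5,6,5,3,6]

pivot = nums[0] = 3; i = -1, j = 10
j→8 (nums[8]=3≤3), i→0 (nums[0]=3≥3); i<j, swap → [3,6,6,6,5,5,3,5,3,6]
j→6 (nums[6]=3≤3), i→1 (nums[1]=6≥3); i<j, swap → [3,3,6,6,5,5,6,5,3,6]
j→1, i→2; i≥j, return j=1. nums = [3,3,6,6,5,5,6,5,3,6]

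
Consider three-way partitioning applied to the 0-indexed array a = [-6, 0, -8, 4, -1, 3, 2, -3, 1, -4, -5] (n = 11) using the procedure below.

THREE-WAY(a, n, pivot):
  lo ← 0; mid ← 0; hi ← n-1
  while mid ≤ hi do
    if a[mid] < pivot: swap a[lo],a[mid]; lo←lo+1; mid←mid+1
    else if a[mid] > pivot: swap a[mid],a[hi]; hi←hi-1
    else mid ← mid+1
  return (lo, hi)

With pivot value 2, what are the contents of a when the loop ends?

pivot = 2; lo=0, mid=0, hi=10
a[mid]=-6<2: swap a[0],a[0]; lo=1,mid=1 → [-6, 0, -8, 4, -1, 3, 2, -3, 1, -4, -5]
a[mid]=0<2: swap a[1],a[1]; lo=2,mid=2 → [-6, 0, -8, 4, -1, 3, 2, -3, 1, -4, -5]
a[mid]=-8<2: swap a[2],a[2]; lo=3,mid=3 → [-6, 0, -8, 4, -1, 3, 2, -3, 1, -4, -5]
a[mid]=4>2: swap a[3],a[10]; hi=9 → [-6, 0, -8, -5, -1, 3, 2, -3, 1, -4, 4]
a[mid]=-5<2: swap a[3],a[3]; lo=4,mid=4 → [-6, 0, -8, -5, -1, 3, 2, -3, 1, -4, 4]
a[mid]=-1<2: swap a[4],a[4]; lo=5,mid=5 → [-6, 0, -8, -5, -1, 3, 2, -3, 1, -4, 4]
a[mid]=3>2: swap a[5],a[9]; hi=8 → [-6, 0, -8, -5, -1, -4, 2, -3, 1, 3, 4]
a[mid]=-4<2: swap a[5],a[5]; lo=6,mid=6 → [-6, 0, -8, -5, -1, -4, 2, -3, 1, 3, 4]
a[mid]=2=2: mid=7
a[mid]=-3<2: swap a[6],a[7]; lo=7,mid=8 → [-6, 0, -8, -5, -1, -4, -3, 2, 1, 3, 4]
a[mid]=1<2: swap a[7],a[8]; lo=8,mid=9 → [-6, 0, -8, -5, -1, -4, -3, 1, 2, 3, 4]
end: lo=8, hi=8; a = [-6, 0, -8, -5, -1, -4, -3, 1, 2, 3, 4]

[-6, 0, -8, -5, -1, -4, -3, 1, 2, 3, 4]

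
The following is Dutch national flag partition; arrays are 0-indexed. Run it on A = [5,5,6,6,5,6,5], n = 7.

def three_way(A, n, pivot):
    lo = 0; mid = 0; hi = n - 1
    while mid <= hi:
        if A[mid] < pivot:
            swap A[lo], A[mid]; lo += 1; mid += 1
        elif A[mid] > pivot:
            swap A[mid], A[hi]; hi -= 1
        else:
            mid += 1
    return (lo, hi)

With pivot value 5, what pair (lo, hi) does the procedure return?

(0, 3)

pivot = 5; lo=0, mid=0, hi=6
A[mid]=5=5: mid=1
A[mid]=5=5: mid=2
A[mid]=6>5: swap A[2],A[6]; hi=5 → [5,5,5,6,5,6,6]
A[mid]=5=5: mid=3
A[mid]=6>5: swap A[3],A[5]; hi=4 → [5,5,5,6,5,6,6]
A[mid]=6>5: swap A[3],A[4]; hi=3 → [5,5,5,5,6,6,6]
A[mid]=5=5: mid=4
end: lo=0, hi=3; A = [5,5,5,5,6,6,6]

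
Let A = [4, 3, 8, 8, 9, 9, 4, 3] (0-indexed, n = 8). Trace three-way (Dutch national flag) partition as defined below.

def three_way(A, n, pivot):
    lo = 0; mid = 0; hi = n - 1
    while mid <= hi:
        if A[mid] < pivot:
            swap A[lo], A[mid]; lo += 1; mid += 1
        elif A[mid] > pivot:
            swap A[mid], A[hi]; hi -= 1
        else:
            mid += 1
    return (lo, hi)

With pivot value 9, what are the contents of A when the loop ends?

[4, 3, 8, 8, 4, 3, 9, 9]

lo=0 mid=0 hi=7
4<9: swap(0,0), lo=1 mid=1 ⇒ [4, 3, 8, 8, 9, 9, 4, 3]
3<9: swap(1,1), lo=2 mid=2 ⇒ [4, 3, 8, 8, 9, 9, 4, 3]
8<9: swap(2,2), lo=3 mid=3 ⇒ [4, 3, 8, 8, 9, 9, 4, 3]
8<9: swap(3,3), lo=4 mid=4 ⇒ [4, 3, 8, 8, 9, 9, 4, 3]
9=9: mid=5
9=9: mid=6
4<9: swap(4,6), lo=5 mid=7 ⇒ [4, 3, 8, 8, 4, 9, 9, 3]
3<9: swap(5,7), lo=6 mid=8 ⇒ [4, 3, 8, 8, 4, 3, 9, 9]
done. lo=6 hi=7; A=[4, 3, 8, 8, 4, 3, 9, 9]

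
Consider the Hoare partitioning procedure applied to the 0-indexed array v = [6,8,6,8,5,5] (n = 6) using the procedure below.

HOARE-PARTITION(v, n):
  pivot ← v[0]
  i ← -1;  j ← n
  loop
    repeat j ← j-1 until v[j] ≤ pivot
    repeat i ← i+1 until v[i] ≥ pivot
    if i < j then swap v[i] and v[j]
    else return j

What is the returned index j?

pivot = v[0] = 6; i = -1, j = 6
j→5 (v[5]=5≤6), i→0 (v[0]=6≥6); i<j, swap → [5,8,6,8,5,6]
j→4 (v[4]=5≤6), i→1 (v[1]=8≥6); i<j, swap → [5,5,6,8,8,6]
j→2, i→2; i≥j, return j=2. v = [5,5,6,8,8,6]

2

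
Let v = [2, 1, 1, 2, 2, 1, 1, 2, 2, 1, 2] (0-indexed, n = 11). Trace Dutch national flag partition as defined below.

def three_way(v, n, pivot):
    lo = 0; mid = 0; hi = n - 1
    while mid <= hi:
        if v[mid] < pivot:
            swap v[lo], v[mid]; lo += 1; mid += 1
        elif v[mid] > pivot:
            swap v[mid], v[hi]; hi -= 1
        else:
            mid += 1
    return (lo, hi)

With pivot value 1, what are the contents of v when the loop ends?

[1, 1, 1, 1, 1, 2, 2, 2, 2, 2, 2]

pivot = 1; lo=0, mid=0, hi=10
v[mid]=2>1: swap v[0],v[10]; hi=9 → [2, 1, 1, 2, 2, 1, 1, 2, 2, 1, 2]
v[mid]=2>1: swap v[0],v[9]; hi=8 → [1, 1, 1, 2, 2, 1, 1, 2, 2, 2, 2]
v[mid]=1=1: mid=1
v[mid]=1=1: mid=2
v[mid]=1=1: mid=3
v[mid]=2>1: swap v[3],v[8]; hi=7 → [1, 1, 1, 2, 2, 1, 1, 2, 2, 2, 2]
v[mid]=2>1: swap v[3],v[7]; hi=6 → [1, 1, 1, 2, 2, 1, 1, 2, 2, 2, 2]
v[mid]=2>1: swap v[3],v[6]; hi=5 → [1, 1, 1, 1, 2, 1, 2, 2, 2, 2, 2]
v[mid]=1=1: mid=4
v[mid]=2>1: swap v[4],v[5]; hi=4 → [1, 1, 1, 1, 1, 2, 2, 2, 2, 2, 2]
v[mid]=1=1: mid=5
end: lo=0, hi=4; v = [1, 1, 1, 1, 1, 2, 2, 2, 2, 2, 2]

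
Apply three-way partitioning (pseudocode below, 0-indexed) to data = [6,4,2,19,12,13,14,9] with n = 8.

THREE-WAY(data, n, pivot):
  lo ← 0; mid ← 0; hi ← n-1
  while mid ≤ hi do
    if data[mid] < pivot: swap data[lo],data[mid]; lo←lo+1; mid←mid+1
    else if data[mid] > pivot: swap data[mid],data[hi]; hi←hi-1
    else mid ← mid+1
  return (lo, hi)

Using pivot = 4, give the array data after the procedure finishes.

[2,4,19,12,13,14,9,6]

pivot = 4; lo=0, mid=0, hi=7
data[mid]=6>4: swap data[0],data[7]; hi=6 → [9,4,2,19,12,13,14,6]
data[mid]=9>4: swap data[0],data[6]; hi=5 → [14,4,2,19,12,13,9,6]
data[mid]=14>4: swap data[0],data[5]; hi=4 → [13,4,2,19,12,14,9,6]
data[mid]=13>4: swap data[0],data[4]; hi=3 → [12,4,2,19,13,14,9,6]
data[mid]=12>4: swap data[0],data[3]; hi=2 → [19,4,2,12,13,14,9,6]
data[mid]=19>4: swap data[0],data[2]; hi=1 → [2,4,19,12,13,14,9,6]
data[mid]=2<4: swap data[0],data[0]; lo=1,mid=1 → [2,4,19,12,13,14,9,6]
data[mid]=4=4: mid=2
end: lo=1, hi=1; data = [2,4,19,12,13,14,9,6]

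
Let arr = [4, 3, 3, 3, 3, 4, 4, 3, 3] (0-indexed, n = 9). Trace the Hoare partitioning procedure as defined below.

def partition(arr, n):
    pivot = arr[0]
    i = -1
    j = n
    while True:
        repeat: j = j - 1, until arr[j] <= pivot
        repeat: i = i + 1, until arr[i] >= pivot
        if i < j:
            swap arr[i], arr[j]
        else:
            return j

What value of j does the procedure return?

pivot=4
j stops at 8 (3), i stops at 0 (4); swap ⇒ [3, 3, 3, 3, 3, 4, 4, 3, 4]
j stops at 7 (3), i stops at 5 (4); swap ⇒ [3, 3, 3, 3, 3, 3, 4, 4, 4]
j stops at 6, i stops at 6; i≥j ⇒ return 6. arr=[3, 3, 3, 3, 3, 3, 4, 4, 4]

6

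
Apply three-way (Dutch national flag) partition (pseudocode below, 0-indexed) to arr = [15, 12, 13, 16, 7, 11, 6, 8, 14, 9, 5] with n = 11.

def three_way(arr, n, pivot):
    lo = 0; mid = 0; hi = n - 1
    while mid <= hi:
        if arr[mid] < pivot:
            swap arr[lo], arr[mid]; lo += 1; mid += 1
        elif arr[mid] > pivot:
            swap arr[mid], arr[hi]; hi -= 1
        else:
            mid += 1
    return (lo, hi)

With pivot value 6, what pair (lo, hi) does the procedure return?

(1, 1)

pivot = 6; lo=0, mid=0, hi=10
arr[mid]=15>6: swap arr[0],arr[10]; hi=9 → [5, 12, 13, 16, 7, 11, 6, 8, 14, 9, 15]
arr[mid]=5<6: swap arr[0],arr[0]; lo=1,mid=1 → [5, 12, 13, 16, 7, 11, 6, 8, 14, 9, 15]
arr[mid]=12>6: swap arr[1],arr[9]; hi=8 → [5, 9, 13, 16, 7, 11, 6, 8, 14, 12, 15]
arr[mid]=9>6: swap arr[1],arr[8]; hi=7 → [5, 14, 13, 16, 7, 11, 6, 8, 9, 12, 15]
arr[mid]=14>6: swap arr[1],arr[7]; hi=6 → [5, 8, 13, 16, 7, 11, 6, 14, 9, 12, 15]
arr[mid]=8>6: swap arr[1],arr[6]; hi=5 → [5, 6, 13, 16, 7, 11, 8, 14, 9, 12, 15]
arr[mid]=6=6: mid=2
arr[mid]=13>6: swap arr[2],arr[5]; hi=4 → [5, 6, 11, 16, 7, 13, 8, 14, 9, 12, 15]
arr[mid]=11>6: swap arr[2],arr[4]; hi=3 → [5, 6, 7, 16, 11, 13, 8, 14, 9, 12, 15]
arr[mid]=7>6: swap arr[2],arr[3]; hi=2 → [5, 6, 16, 7, 11, 13, 8, 14, 9, 12, 15]
arr[mid]=16>6: swap arr[2],arr[2]; hi=1 → [5, 6, 16, 7, 11, 13, 8, 14, 9, 12, 15]
end: lo=1, hi=1; arr = [5, 6, 16, 7, 11, 13, 8, 14, 9, 12, 15]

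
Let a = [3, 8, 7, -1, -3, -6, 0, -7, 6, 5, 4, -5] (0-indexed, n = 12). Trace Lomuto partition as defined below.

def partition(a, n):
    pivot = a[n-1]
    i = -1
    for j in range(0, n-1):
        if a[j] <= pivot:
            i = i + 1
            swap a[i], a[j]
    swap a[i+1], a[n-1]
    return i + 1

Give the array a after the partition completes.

pivot=-5, i=-1
j=0: 3>-5, skip
j=1: 8>-5, skip
j=2: 7>-5, skip
j=3: -1>-5, skip
j=4: -3>-5, skip
j=5: -6≤-5, i=0, swap(0,5) ⇒ [-6, 8, 7, -1, -3, 3, 0, -7, 6, 5, 4, -5]
j=6: 0>-5, skip
j=7: -7≤-5, i=1, swap(1,7) ⇒ [-6, -7, 7, -1, -3, 3, 0, 8, 6, 5, 4, -5]
j=8: 6>-5, skip
j=9: 5>-5, skip
j=10: 4>-5, skip
swap(2,11) ⇒ [-6, -7, -5, -1, -3, 3, 0, 8, 6, 5, 4, 7]; return 2

[-6, -7, -5, -1, -3, 3, 0, 8, 6, 5, 4, 7]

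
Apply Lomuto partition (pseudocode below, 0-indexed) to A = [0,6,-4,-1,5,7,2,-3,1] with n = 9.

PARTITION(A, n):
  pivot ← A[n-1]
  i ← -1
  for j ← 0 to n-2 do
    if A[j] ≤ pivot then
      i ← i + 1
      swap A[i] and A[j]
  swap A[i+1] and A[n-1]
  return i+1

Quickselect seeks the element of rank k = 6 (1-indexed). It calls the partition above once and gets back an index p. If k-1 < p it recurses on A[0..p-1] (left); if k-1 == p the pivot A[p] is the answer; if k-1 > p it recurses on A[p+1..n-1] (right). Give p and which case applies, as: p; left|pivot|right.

pivot=1, i=-1
j=0: 0≤1, i=0, swap(0,0) ⇒ [0,6,-4,-1,5,7,2,-3,1]
j=1: 6>1, skip
j=2: -4≤1, i=1, swap(1,2) ⇒ [0,-4,6,-1,5,7,2,-3,1]
j=3: -1≤1, i=2, swap(2,3) ⇒ [0,-4,-1,6,5,7,2,-3,1]
j=4: 5>1, skip
j=5: 7>1, skip
j=6: 2>1, skip
j=7: -3≤1, i=3, swap(3,7) ⇒ [0,-4,-1,-3,5,7,2,6,1]
swap(4,8) ⇒ [0,-4,-1,-3,1,7,2,6,5]; return 4
p = 4; k-1 = 5 > 4 ⇒ right

4; right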